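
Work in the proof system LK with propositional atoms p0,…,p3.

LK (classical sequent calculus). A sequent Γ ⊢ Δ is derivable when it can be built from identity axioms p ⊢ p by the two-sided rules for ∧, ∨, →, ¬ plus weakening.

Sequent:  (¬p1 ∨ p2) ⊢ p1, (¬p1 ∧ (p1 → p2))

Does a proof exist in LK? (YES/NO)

Derivation (root first):
[∧R] (¬p1 ∨ p2) ⊢ p1, (¬p1 ∧ (p1 → p2))
  [¬R]  ⊢ p1, ¬p1
    [Ax] p1 ⊢ p1
  [→R] (¬p1 ∨ p2) ⊢ (p1 → p2)
    [∨L] p1, (¬p1 ∨ p2) ⊢ p2
      [¬L] p1, ¬p1 ⊢ 
        [Ax] p1 ⊢ p1
      [Ax] p2 ⊢ p2

Result: YES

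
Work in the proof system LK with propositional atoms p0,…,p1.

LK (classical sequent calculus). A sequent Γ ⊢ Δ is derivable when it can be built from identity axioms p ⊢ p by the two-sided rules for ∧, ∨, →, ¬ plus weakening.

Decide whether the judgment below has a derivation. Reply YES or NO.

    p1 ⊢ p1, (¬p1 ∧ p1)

Derivation (root first):
[∧R] p1 ⊢ p1, (¬p1 ∧ p1)
  [¬R]  ⊢ p1, ¬p1
    [Ax] p1 ⊢ p1
  [Ax] p1 ⊢ p1

Result: YES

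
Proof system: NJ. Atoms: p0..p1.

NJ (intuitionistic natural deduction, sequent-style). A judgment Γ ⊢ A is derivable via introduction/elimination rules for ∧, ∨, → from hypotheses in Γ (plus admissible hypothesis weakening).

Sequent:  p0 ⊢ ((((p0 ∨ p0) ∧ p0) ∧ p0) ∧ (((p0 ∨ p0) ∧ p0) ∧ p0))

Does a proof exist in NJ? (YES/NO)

Proof tree:
[∧I] p0 ⊢ ((((p0 ∨ p0) ∧ p0) ∧ p0) ∧ (((p0 ∨ p0) ∧ p0) ∧ p0))
  [∧I] p0 ⊢ (((p0 ∨ p0) ∧ p0) ∧ p0)
    [∧I] p0 ⊢ ((p0 ∨ p0) ∧ p0)
      [∨I₁] p0 ⊢ (p0 ∨ p0)
        [Ax] p0 ⊢ p0
      [Ax] p0 ⊢ p0
    [Ax] p0 ⊢ p0
  [∧I] p0 ⊢ (((p0 ∨ p0) ∧ p0) ∧ p0)
    [∧I] p0 ⊢ ((p0 ∨ p0) ∧ p0)
      [∨I₁] p0 ⊢ (p0 ∨ p0)
        [Ax] p0 ⊢ p0
      [Ax] p0 ⊢ p0
    [Ax] p0 ⊢ p0

Result: YES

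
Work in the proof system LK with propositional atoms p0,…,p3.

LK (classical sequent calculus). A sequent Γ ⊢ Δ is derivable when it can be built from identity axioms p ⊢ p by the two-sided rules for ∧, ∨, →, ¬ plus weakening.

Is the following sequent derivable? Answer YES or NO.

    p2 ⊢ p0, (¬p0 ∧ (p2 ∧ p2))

Proof tree:
[∧R] p2 ⊢ p0, (¬p0 ∧ (p2 ∧ p2))
  [¬R]  ⊢ p0, ¬p0
    [Ax] p0 ⊢ p0
  [∧R] p2 ⊢ (p2 ∧ p2)
    [Ax] p2 ⊢ p2
    [Ax] p2 ⊢ p2

Result: YES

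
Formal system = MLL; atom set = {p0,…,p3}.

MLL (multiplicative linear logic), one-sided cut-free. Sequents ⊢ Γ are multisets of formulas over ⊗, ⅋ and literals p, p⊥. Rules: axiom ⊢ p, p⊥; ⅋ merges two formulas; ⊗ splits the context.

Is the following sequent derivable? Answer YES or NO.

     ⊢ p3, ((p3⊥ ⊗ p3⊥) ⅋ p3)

Proof tree:
[⅋]  ⊢ p3, ((p3⊥ ⊗ p3⊥) ⅋ p3)
  [⊗]  ⊢ p3, p3, (p3⊥ ⊗ p3⊥)
    [Ax]  ⊢ p3, p3⊥
    [Ax]  ⊢ p3, p3⊥

Result: YES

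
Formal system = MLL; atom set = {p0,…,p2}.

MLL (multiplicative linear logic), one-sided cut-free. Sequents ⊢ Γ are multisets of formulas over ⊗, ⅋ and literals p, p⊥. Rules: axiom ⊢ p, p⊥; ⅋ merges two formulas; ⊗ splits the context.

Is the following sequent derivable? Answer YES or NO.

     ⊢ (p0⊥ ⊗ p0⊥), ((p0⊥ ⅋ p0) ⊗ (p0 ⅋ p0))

Derivation trace:
[⊗]  ⊢ (p0⊥ ⊗ p0⊥), ((p0⊥ ⅋ p0) ⊗ (p0 ⅋ p0))
  [⅋]  ⊢ (p0⊥ ⅋ p0)
    [Ax]  ⊢ p0, p0⊥
  [⅋]  ⊢ (p0⊥ ⊗ p0⊥), (p0 ⅋ p0)
    [⊗]  ⊢ p0, p0, (p0⊥ ⊗ p0⊥)
      [Ax]  ⊢ p0, p0⊥
      [Ax]  ⊢ p0, p0⊥

Result: YES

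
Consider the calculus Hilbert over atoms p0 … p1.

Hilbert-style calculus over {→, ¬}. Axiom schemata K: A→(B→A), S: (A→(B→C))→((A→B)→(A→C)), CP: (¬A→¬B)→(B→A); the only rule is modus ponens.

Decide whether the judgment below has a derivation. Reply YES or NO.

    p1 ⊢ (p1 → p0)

Search for a countermodel by truth-table:
  v=00: Γ:[p1=F] Δ:[(p1 → p0)=T] refutes=False
  v=01: Γ:[p1=T] Δ:[(p1 → p0)=F] refutes=True  ← countermodel

Result: NO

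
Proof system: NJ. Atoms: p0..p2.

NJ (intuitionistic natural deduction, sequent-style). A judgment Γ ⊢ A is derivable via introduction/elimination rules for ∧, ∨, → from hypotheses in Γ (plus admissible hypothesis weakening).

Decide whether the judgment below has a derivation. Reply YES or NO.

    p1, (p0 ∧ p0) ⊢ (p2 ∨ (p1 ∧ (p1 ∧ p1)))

Derivation trace:
[∨I₂] p1, (p0 ∧ p0) ⊢ (p2 ∨ (p1 ∧ (p1 ∧ p1)))
  [∧I] p1, (p0 ∧ p0) ⊢ (p1 ∧ (p1 ∧ p1))
    [Wk] p1, (p0 ∧ p0) ⊢ p1
      [Ax] p1 ⊢ p1
    [∧I] p1 ⊢ (p1 ∧ p1)
      [Ax] p1 ⊢ p1
      [Ax] p1 ⊢ p1

Result: YES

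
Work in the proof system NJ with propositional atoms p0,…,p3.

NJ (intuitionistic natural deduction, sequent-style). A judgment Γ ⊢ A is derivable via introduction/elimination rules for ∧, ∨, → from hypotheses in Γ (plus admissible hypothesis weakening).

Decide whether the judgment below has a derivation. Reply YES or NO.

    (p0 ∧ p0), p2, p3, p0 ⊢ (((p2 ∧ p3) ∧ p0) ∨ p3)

Derivation trace:
[∨I₁] (p0 ∧ p0), p2, p3, p0 ⊢ (((p2 ∧ p3) ∧ p0) ∨ p3)
  [∧I] (p0 ∧ p0), p2, p3, p0 ⊢ ((p2 ∧ p3) ∧ p0)
    [∧I] p2, p3 ⊢ (p2 ∧ p3)
      [Ax] p2 ⊢ p2
      [Ax] p3 ⊢ p3
    [Wk] p0, (p0 ∧ p0) ⊢ p0
      [Ax] p0 ⊢ p0

Result: YES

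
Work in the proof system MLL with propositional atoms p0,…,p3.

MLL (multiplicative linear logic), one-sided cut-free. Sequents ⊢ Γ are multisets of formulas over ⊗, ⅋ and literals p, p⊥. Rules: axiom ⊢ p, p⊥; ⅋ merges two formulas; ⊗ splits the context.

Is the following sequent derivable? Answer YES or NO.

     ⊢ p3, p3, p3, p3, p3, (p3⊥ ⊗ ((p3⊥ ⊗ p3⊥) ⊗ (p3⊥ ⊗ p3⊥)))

Derivation trace:
[⊗]  ⊢ p3, p3, p3, p3, p3, (p3⊥ ⊗ ((p3⊥ ⊗ p3⊥) ⊗ (p3⊥ ⊗ p3⊥)))
  [Ax]  ⊢ p3, p3⊥
  [⊗]  ⊢ p3, p3, p3, p3, ((p3⊥ ⊗ p3⊥) ⊗ (p3⊥ ⊗ p3⊥))
    [⊗]  ⊢ p3, p3, (p3⊥ ⊗ p3⊥)
      [Ax]  ⊢ p3, p3⊥
      [Ax]  ⊢ p3, p3⊥
    [⊗]  ⊢ p3, p3, (p3⊥ ⊗ p3⊥)
      [Ax]  ⊢ p3, p3⊥
      [Ax]  ⊢ p3, p3⊥

Result: YES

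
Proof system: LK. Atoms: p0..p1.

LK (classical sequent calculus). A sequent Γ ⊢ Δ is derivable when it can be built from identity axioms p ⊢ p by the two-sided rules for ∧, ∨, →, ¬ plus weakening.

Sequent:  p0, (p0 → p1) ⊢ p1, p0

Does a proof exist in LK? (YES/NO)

Proof tree:
[→L] p0, (p0 → p1) ⊢ p1, p0
  [WR] p0 ⊢ p0, p0
    [Ax] p0 ⊢ p0
  [Ax] p1 ⊢ p1

Result: YES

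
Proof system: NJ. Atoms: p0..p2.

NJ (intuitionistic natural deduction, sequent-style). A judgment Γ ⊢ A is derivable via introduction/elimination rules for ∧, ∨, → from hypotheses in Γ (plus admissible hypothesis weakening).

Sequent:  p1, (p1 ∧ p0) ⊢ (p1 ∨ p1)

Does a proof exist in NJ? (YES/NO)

Proof tree:
[Wk] p1, (p1 ∧ p0) ⊢ (p1 ∨ p1)
  [∨I₁] p1 ⊢ (p1 ∨ p1)
    [Ax] p1 ⊢ p1

Result: YES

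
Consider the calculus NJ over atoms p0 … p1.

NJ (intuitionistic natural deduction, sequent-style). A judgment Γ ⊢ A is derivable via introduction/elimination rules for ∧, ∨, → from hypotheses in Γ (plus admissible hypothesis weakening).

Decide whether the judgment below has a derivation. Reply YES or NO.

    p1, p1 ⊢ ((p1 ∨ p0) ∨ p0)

Proof tree:
[∨I₁] p1, p1 ⊢ ((p1 ∨ p0) ∨ p0)
  [∨I₁] p1, p1 ⊢ (p1 ∨ p0)
    [Wk] p1, p1 ⊢ p1
      [Ax] p1 ⊢ p1

Result: YES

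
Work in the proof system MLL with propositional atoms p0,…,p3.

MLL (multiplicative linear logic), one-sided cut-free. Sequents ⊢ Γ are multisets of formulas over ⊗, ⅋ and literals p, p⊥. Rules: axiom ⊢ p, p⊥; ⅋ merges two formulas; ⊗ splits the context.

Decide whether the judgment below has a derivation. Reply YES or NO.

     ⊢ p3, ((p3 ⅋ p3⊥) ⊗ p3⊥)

Derivation trace:
[⊗]  ⊢ p3, ((p3 ⅋ p3⊥) ⊗ p3⊥)
  [⅋]  ⊢ (p3 ⅋ p3⊥)
    [Ax]  ⊢ p3, p3⊥
  [Ax]  ⊢ p3, p3⊥

Result: YES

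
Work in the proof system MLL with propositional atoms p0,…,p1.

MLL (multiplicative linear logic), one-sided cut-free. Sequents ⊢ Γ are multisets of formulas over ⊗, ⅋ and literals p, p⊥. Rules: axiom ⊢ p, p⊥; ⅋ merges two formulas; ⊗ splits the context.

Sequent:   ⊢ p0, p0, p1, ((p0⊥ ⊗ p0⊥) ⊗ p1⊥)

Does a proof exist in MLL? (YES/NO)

Derivation trace:
[⊗]  ⊢ p0, p0, p1, ((p0⊥ ⊗ p0⊥) ⊗ p1⊥)
  [⊗]  ⊢ p0, p0, (p0⊥ ⊗ p0⊥)
    [Ax]  ⊢ p0, p0⊥
    [Ax]  ⊢ p0, p0⊥
  [Ax]  ⊢ p1, p1⊥

Result: YES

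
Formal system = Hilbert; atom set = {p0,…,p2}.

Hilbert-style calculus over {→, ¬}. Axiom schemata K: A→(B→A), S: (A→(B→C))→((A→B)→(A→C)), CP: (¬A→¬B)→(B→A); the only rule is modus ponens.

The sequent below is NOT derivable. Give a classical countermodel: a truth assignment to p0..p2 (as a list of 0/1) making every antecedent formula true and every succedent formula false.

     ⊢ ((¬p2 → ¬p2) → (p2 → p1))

Enumerate valuations to refute Γ ⊢ Δ:
  v=000: Γ:[] Δ:[((¬p2 → ¬p2) → (p2 → p1))=T] refutes=False
  v=001: Γ:[] Δ:[((¬p2 → ¬p2) → (p2 → p1))=F] refutes=True  ← countermodel

Result: [0, 0, 1]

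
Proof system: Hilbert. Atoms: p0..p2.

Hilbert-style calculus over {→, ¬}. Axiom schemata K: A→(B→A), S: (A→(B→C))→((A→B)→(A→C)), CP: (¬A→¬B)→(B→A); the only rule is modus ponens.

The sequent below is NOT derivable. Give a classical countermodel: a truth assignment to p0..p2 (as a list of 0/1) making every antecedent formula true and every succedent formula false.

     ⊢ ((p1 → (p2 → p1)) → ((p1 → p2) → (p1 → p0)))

Truth-table refutation:
  v=000: Γ:[] Δ:[((p1 → (p2 → p1)) → ((p1 → p2) → (p1 → p0)))=T] refutes=False
  v=001: Γ:[] Δ:[((p1 → (p2 → p1)) → ((p1 → p2) → (p1 → p0)))=T] refutes=False
  v=010: Γ:[] Δ:[((p1 → (p2 → p1)) → ((p1 → p2) → (p1 → p0)))=T] refutes=False
  v=011: Γ:[] Δ:[((p1 → (p2 → p1)) → ((p1 → p2) → (p1 → p0)))=F] refutes=True  ← countermodel

Result: [0, 1, 1]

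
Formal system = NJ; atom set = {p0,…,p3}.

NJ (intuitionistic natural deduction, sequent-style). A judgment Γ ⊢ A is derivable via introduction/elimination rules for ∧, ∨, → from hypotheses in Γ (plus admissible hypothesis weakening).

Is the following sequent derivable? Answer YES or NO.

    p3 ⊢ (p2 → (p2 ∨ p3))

Derivation trace:
[→I] p3 ⊢ (p2 → (p2 ∨ p3))
  [∨I₂] p3, p2 ⊢ (p2 ∨ p3)
    [Wk] p3, p2 ⊢ p3
      [Ax] p3 ⊢ p3

Result: YES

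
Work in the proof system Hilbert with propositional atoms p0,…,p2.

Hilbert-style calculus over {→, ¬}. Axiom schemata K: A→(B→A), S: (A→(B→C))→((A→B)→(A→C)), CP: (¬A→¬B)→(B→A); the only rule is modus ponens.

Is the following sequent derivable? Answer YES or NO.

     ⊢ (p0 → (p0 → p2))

Search for a countermodel by truth-table:
  v=000: Γ:[] Δ:[(p0 → (p0 → p2))=T] refutes=False
  v=001: Γ:[] Δ:[(p0 → (p0 → p2))=T] refutes=False
  v=010: Γ:[] Δ:[(p0 → (p0 → p2))=T] refutes=False
  v=011: Γ:[] Δ:[(p0 → (p0 → p2))=T] refutes=False
  v=100: Γ:[] Δ:[(p0 → (p0 → p2))=F] refutes=True  ← countermodel

Result: NO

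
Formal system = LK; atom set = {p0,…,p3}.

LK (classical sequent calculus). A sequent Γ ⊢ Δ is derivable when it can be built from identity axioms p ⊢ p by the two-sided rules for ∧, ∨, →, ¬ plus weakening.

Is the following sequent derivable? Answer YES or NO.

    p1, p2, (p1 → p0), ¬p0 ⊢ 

Derivation trace:
[¬L] p1, p2, (p1 → p0), ¬p0 ⊢ 
  [→L] p1, p2, (p1 → p0) ⊢ p0
    [WL] p1, p2 ⊢ p1
      [Ax] p1 ⊢ p1
    [Ax] p0 ⊢ p0

Result: YES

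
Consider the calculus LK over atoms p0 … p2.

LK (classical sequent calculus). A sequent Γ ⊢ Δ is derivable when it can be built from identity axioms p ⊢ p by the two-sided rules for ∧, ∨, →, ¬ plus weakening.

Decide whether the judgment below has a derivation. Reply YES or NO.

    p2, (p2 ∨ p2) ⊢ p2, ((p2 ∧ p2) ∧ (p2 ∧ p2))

Derivation trace:
[∧R] p2, (p2 ∨ p2) ⊢ p2, ((p2 ∧ p2) ∧ (p2 ∧ p2))
  [∨L] (p2 ∨ p2) ⊢ p2, (p2 ∧ p2)
    [Ax] p2 ⊢ p2
    [∧R] p2 ⊢ (p2 ∧ p2)
      [Ax] p2 ⊢ p2
      [Ax] p2 ⊢ p2
  [∧R] p2 ⊢ (p2 ∧ p2)
    [Ax] p2 ⊢ p2
    [Ax] p2 ⊢ p2

Result: YES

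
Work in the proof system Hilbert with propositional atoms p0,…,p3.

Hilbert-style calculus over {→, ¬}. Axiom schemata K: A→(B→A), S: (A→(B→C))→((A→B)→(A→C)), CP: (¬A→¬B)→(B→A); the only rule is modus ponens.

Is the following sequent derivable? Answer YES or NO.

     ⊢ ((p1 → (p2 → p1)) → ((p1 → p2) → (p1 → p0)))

Enumerate valuations to refute Γ ⊢ Δ:
  v=0000: Γ:[] Δ:[((p1 → (p2 → p1)) → ((p1 → p2) → (p1 → p0)))=T] refutes=False
  v=0001: Γ:[] Δ:[((p1 → (p2 → p1)) → ((p1 → p2) → (p1 → p0)))=T] refutes=False
  v=0010: Γ:[] Δ:[((p1 → (p2 → p1)) → ((p1 → p2) → (p1 → p0)))=T] refutes=False
  v=0011: Γ:[] Δ:[((p1 → (p2 → p1)) → ((p1 → p2) → (p1 → p0)))=T] refutes=False
  v=0100: Γ:[] Δ:[((p1 → (p2 → p1)) → ((p1 → p2) → (p1 → p0)))=T] refutes=False
  v=0101: Γ:[] Δ:[((p1 → (p2 → p1)) → ((p1 → p2) → (p1 → p0)))=T] refutes=False
  v=0110: Γ:[] Δ:[((p1 → (p2 → p1)) → ((p1 → p2) → (p1 → p0)))=F] refutes=True  ← countermodel

Result: NO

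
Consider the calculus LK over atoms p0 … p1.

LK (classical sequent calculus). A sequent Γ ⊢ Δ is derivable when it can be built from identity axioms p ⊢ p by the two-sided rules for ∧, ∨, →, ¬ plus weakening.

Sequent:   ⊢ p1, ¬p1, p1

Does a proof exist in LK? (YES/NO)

Derivation trace:
[WR]  ⊢ p1, ¬p1, p1
  [¬R]  ⊢ p1, ¬p1
    [Ax] p1 ⊢ p1

Result: YES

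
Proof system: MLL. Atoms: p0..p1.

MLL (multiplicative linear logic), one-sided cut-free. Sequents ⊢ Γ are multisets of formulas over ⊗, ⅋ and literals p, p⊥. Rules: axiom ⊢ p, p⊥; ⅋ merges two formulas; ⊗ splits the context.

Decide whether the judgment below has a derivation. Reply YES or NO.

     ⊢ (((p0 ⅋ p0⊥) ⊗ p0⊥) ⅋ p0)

Derivation (root first):
[⅋]  ⊢ (((p0 ⅋ p0⊥) ⊗ p0⊥) ⅋ p0)
  [⊗]  ⊢ p0, ((p0 ⅋ p0⊥) ⊗ p0⊥)
    [⅋]  ⊢ (p0 ⅋ p0⊥)
      [Ax]  ⊢ p0, p0⊥
    [Ax]  ⊢ p0, p0⊥

Result: YES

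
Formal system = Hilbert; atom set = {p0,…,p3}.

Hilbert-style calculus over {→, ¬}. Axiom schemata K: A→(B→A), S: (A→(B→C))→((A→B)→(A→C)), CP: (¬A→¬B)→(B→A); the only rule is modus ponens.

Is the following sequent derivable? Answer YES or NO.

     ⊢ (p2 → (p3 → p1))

Search for a countermodel by truth-table:
  v=0000: Γ:[] Δ:[(p2 → (p3 → p1))=T] refutes=False
  v=0001: Γ:[] Δ:[(p2 → (p3 → p1))=T] refutes=False
  v=0010: Γ:[] Δ:[(p2 → (p3 → p1))=T] refutes=False
  v=0011: Γ:[] Δ:[(p2 → (p3 → p1))=F] refutes=True  ← countermodel

Result: NO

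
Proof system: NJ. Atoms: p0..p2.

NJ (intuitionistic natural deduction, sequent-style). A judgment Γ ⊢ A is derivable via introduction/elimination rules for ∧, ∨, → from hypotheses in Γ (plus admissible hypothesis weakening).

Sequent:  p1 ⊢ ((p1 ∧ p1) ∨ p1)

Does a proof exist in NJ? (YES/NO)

Derivation (root first):
[∨I₁] p1 ⊢ ((p1 ∧ p1) ∨ p1)
  [∧I] p1 ⊢ (p1 ∧ p1)
    [Ax] p1 ⊢ p1
    [Ax] p1 ⊢ p1

Result: YES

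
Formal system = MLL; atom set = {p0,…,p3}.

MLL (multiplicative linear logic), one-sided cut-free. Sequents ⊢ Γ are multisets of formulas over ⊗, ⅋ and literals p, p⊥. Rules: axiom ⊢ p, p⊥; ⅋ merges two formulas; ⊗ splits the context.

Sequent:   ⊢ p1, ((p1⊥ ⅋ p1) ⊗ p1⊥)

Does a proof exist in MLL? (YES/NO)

Derivation trace:
[⊗]  ⊢ p1, ((p1⊥ ⅋ p1) ⊗ p1⊥)
  [⅋]  ⊢ (p1⊥ ⅋ p1)
    [Ax]  ⊢ p1, p1⊥
  [Ax]  ⊢ p1, p1⊥

Result: YES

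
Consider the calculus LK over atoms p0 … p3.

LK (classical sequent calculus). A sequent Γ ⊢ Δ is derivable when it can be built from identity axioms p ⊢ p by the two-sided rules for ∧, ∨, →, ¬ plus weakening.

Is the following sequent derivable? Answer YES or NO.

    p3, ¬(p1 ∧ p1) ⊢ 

Search for a countermodel by truth-table:
  v=0000: Γ:[p3=F, ¬(p1 ∧ p1)=T] Δ:[] refutes=False
  v=0001: Γ:[p3=T, ¬(p1 ∧ p1)=T] Δ:[] refutes=True  ← countermodel

Result: NO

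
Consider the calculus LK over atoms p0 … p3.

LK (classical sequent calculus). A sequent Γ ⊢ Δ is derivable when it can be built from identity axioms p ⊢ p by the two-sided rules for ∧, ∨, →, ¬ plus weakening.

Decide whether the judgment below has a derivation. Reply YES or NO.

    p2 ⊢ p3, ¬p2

Search for a countermodel by truth-table:
  v=0000: Γ:[p2=F] Δ:[p3=F, ¬p2=T] refutes=False
  v=0001: Γ:[p2=F] Δ:[p3=T, ¬p2=T] refutes=False
  v=0010: Γ:[p2=T] Δ:[p3=F, ¬p2=F] refutes=True  ← countermodel

Result: NO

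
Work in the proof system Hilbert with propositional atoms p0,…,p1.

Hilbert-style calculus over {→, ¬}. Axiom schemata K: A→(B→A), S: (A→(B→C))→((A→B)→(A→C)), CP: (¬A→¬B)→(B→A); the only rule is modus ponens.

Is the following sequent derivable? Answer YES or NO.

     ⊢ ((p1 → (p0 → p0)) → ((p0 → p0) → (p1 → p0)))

Truth-table refutation:
  v=00: Γ:[] Δ:[((p1 → (p0 → p0)) → ((p0 → p0) → (p1 → p0)))=T] refutes=False
  v=01: Γ:[] Δ:[((p1 → (p0 → p0)) → ((p0 → p0) → (p1 → p0)))=F] refutes=True  ← countermodel

Result: NO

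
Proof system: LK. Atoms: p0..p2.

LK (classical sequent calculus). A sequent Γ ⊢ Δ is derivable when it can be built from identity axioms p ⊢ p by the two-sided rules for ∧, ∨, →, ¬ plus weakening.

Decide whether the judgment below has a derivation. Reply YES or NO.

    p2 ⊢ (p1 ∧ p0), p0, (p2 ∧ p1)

Truth-table refutation:
  v=000: Γ:[p2=F] Δ:[(p1 ∧ p0)=F, p0=F, (p2 ∧ p1)=F] refutes=False
  v=001: Γ:[p2=T] Δ:[(p1 ∧ p0)=F, p0=F, (p2 ∧ p1)=F] refutes=True  ← countermodel

Result: NO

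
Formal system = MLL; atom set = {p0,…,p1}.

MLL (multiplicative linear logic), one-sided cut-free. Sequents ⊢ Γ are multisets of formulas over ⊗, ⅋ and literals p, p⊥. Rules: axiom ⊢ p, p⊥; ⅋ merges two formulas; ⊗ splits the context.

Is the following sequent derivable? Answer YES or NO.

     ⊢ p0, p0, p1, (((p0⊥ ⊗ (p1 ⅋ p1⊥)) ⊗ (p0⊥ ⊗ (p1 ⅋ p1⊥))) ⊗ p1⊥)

Derivation (root first):
[⊗]  ⊢ p0, p0, p1, (((p0⊥ ⊗ (p1 ⅋ p1⊥)) ⊗ (p0⊥ ⊗ (p1 ⅋ p1⊥))) ⊗ p1⊥)
  [⊗]  ⊢ p0, p0, ((p0⊥ ⊗ (p1 ⅋ p1⊥)) ⊗ (p0⊥ ⊗ (p1 ⅋ p1⊥)))
    [⊗]  ⊢ p0, (p0⊥ ⊗ (p1 ⅋ p1⊥))
      [Ax]  ⊢ p0, p0⊥
      [⅋]  ⊢ (p1 ⅋ p1⊥)
        [Ax]  ⊢ p1, p1⊥
    [⊗]  ⊢ p0, (p0⊥ ⊗ (p1 ⅋ p1⊥))
      [Ax]  ⊢ p0, p0⊥
      [⅋]  ⊢ (p1 ⅋ p1⊥)
        [Ax]  ⊢ p1, p1⊥
  [Ax]  ⊢ p1, p1⊥

Result: YES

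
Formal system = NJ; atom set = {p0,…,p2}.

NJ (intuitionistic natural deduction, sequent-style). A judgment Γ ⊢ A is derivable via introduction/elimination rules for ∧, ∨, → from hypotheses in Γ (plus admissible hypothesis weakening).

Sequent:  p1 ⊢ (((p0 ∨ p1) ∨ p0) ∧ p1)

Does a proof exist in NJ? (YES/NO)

Derivation (root first):
[∧I] p1 ⊢ (((p0 ∨ p1) ∨ p0) ∧ p1)
  [∨I₁] p1 ⊢ ((p0 ∨ p1) ∨ p0)
    [∨I₂] p1 ⊢ (p0 ∨ p1)
      [Ax] p1 ⊢ p1
  [Ax] p1 ⊢ p1

Result: YES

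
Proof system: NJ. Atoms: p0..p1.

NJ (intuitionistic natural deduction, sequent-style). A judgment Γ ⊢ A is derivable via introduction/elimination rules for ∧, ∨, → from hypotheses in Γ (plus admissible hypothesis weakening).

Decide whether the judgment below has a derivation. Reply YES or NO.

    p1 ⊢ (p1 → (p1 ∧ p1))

Proof tree:
[→I] p1 ⊢ (p1 → (p1 ∧ p1))
  [Wk] p1, p1 ⊢ (p1 ∧ p1)
    [∧I] p1 ⊢ (p1 ∧ p1)
      [Ax] p1 ⊢ p1
      [Ax] p1 ⊢ p1

Result: YES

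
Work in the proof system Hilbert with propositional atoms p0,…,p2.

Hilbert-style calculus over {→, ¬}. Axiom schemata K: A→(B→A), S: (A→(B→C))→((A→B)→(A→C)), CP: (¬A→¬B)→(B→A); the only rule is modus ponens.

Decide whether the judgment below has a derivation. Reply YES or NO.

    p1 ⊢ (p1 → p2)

Search for a countermodel by truth-table:
  v=000: Γ:[p1=F] Δ:[(p1 → p2)=T] refutes=False
  v=001: Γ:[p1=F] Δ:[(p1 → p2)=T] refutes=False
  v=010: Γ:[p1=T] Δ:[(p1 → p2)=F] refutes=True  ← countermodel

Result: NO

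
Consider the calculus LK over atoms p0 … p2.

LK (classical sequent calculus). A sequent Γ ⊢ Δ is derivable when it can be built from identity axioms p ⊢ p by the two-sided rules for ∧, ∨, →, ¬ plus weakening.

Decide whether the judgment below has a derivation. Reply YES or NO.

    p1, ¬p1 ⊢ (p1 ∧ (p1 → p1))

Derivation (root first):
[∧R] p1, ¬p1 ⊢ (p1 ∧ (p1 → p1))
  [Ax] p1 ⊢ p1
  [→R] ¬p1 ⊢ (p1 → p1)
    [¬L] p1, ¬p1 ⊢ p1
      [WR] p1 ⊢ p1, p1
        [Ax] p1 ⊢ p1

Result: YES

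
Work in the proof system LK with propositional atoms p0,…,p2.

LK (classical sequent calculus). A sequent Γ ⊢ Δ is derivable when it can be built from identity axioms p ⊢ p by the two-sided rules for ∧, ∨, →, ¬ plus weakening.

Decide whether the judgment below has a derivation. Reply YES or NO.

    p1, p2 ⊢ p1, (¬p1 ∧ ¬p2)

Derivation trace:
[∧R] p1, p2 ⊢ p1, (¬p1 ∧ ¬p2)
  [¬R] p2 ⊢ p1, p1, ¬p1
    [WL] p1, p2 ⊢ p1, p1
      [WR] p1 ⊢ p1, p1
        [Ax] p1 ⊢ p1
  [¬R] p1 ⊢ p1, p1, ¬p2
    [WL] p1, p2 ⊢ p1, p1
      [WR] p1 ⊢ p1, p1
        [Ax] p1 ⊢ p1

Result: YES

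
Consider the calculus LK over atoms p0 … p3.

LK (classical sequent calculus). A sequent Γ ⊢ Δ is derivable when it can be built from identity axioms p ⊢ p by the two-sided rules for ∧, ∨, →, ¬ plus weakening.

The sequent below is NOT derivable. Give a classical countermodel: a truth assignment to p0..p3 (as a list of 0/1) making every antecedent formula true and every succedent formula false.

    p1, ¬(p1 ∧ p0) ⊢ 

Search for a countermodel by truth-table:
  v=0000: Γ:[p1=F, ¬(p1 ∧ p0)=T] Δ:[] refutes=False
  v=0001: Γ:[p1=F, ¬(p1 ∧ p0)=T] Δ:[] refutes=False
  v=0010: Γ:[p1=F, ¬(p1 ∧ p0)=T] Δ:[] refutes=False
  v=0011: Γ:[p1=F, ¬(p1 ∧ p0)=T] Δ:[] refutes=False
  v=0100: Γ:[p1=T, ¬(p1 ∧ p0)=T] Δ:[] refutes=True  ← countermodel

Result: [0, 1, 0, 0]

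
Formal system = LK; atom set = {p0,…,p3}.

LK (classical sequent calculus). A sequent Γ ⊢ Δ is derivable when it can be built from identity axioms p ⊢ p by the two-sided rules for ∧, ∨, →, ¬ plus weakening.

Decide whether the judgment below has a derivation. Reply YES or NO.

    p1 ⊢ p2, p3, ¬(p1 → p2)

Derivation trace:
[¬R] p1 ⊢ p2, p3, ¬(p1 → p2)
  [→L] p1, (p1 → p2) ⊢ p2, p3
    [Ax] p1 ⊢ p1
    [WR] p2 ⊢ p2, p3
      [Ax] p2 ⊢ p2

Result: YES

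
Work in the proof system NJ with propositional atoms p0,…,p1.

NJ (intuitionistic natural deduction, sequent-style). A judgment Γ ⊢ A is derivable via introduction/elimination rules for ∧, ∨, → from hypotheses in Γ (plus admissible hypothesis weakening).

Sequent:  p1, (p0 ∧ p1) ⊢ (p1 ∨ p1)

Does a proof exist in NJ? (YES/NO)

Proof tree:
[Wk] p1, (p0 ∧ p1) ⊢ (p1 ∨ p1)
  [∨I₁] p1 ⊢ (p1 ∨ p1)
    [Ax] p1 ⊢ p1

Result: YES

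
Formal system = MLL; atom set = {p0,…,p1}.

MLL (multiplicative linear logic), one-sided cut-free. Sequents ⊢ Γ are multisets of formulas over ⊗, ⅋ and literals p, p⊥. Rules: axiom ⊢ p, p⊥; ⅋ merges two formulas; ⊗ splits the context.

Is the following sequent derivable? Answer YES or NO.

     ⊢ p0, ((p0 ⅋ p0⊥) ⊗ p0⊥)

Proof tree:
[⊗]  ⊢ p0, ((p0 ⅋ p0⊥) ⊗ p0⊥)
  [⅋]  ⊢ (p0 ⅋ p0⊥)
    [Ax]  ⊢ p0, p0⊥
  [Ax]  ⊢ p0, p0⊥

Result: YES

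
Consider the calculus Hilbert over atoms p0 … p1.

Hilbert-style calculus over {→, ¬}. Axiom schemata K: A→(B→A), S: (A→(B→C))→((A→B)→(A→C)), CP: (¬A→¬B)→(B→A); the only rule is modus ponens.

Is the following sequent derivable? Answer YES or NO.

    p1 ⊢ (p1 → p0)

Search for a countermodel by truth-table:
  v=00: Γ:[p1=F] Δ:[(p1 → p0)=T] refutes=False
  v=01: Γ:[p1=T] Δ:[(p1 → p0)=F] refutes=True  ← countermodel

Result: NO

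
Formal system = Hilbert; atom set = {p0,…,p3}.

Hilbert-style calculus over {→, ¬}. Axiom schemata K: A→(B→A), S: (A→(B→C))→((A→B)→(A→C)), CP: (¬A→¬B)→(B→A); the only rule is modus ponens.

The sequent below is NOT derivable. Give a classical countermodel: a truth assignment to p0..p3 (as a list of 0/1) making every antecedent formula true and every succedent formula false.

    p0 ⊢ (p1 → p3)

Enumerate valuations to refute Γ ⊢ Δ:
  v=0000: Γ:[p0=F] Δ:[(p1 → p3)=T] refutes=False
  v=0001: Γ:[p0=F] Δ:[(p1 → p3)=T] refutes=False
  v=0010: Γ:[p0=F] Δ:[(p1 → p3)=T] refutes=False
  v=0011: Γ:[p0=F] Δ:[(p1 → p3)=T] refutes=False
  v=0100: Γ:[p0=F] Δ:[(p1 → p3)=F] refutes=False
  v=0101: Γ:[p0=F] Δ:[(p1 → p3)=T] refutes=False
  v=0110: Γ:[p0=F] Δ:[(p1 → p3)=F] refutes=False
  v=0111: Γ:[p0=F] Δ:[(p1 → p3)=T] refutes=False
  v=1000: Γ:[p0=T] Δ:[(p1 → p3)=T] refutes=False
  v=1001: Γ:[p0=T] Δ:[(p1 → p3)=T] refutes=False
  v=1010: Γ:[p0=T] Δ:[(p1 → p3)=T] refutes=False
  v=1011: Γ:[p0=T] Δ:[(p1 → p3)=T] refutes=False
  v=1100: Γ:[p0=T] Δ:[(p1 → p3)=F] refutes=True  ← countermodel

Result: [1, 1, 0, 0]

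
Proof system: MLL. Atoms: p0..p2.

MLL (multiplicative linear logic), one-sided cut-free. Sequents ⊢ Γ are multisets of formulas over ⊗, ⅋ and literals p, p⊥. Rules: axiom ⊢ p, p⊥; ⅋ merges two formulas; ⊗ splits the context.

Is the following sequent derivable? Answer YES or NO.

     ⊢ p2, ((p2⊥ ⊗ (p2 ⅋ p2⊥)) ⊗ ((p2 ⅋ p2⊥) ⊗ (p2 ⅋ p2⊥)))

Derivation trace:
[⊗]  ⊢ p2, ((p2⊥ ⊗ (p2 ⅋ p2⊥)) ⊗ ((p2 ⅋ p2⊥) ⊗ (p2 ⅋ p2⊥)))
  [⊗]  ⊢ p2, (p2⊥ ⊗ (p2 ⅋ p2⊥))
    [Ax]  ⊢ p2, p2⊥
    [⅋]  ⊢ (p2 ⅋ p2⊥)
      [Ax]  ⊢ p2, p2⊥
  [⊗]  ⊢ ((p2 ⅋ p2⊥) ⊗ (p2 ⅋ p2⊥))
    [⅋]  ⊢ (p2 ⅋ p2⊥)
      [Ax]  ⊢ p2, p2⊥
    [⅋]  ⊢ (p2 ⅋ p2⊥)
      [Ax]  ⊢ p2, p2⊥

Result: YES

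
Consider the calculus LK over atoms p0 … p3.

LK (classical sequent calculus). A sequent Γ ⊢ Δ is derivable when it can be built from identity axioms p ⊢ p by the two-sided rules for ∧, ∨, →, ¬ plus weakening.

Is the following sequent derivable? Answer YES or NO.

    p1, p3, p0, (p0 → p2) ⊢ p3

Derivation (root first):
[→L] p1, p3, p0, (p0 → p2) ⊢ p3
  [WL] p0, p1 ⊢ p0
    [Ax] p0 ⊢ p0
  [WL] p3, p2 ⊢ p3
    [Ax] p3 ⊢ p3

Result: YES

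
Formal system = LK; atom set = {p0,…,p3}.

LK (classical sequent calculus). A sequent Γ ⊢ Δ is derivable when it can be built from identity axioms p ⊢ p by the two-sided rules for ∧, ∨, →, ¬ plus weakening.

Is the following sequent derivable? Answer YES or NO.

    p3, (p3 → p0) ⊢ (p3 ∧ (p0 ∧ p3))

Derivation (root first):
[→L] p3, (p3 → p0) ⊢ (p3 ∧ (p0 ∧ p3))
  [Ax] p3 ⊢ p3
  [∧R] p3, p0 ⊢ (p3 ∧ (p0 ∧ p3))
    [Ax] p3 ⊢ p3
    [∧R] p3, p0 ⊢ (p0 ∧ p3)
      [Ax] p0 ⊢ p0
      [Ax] p3 ⊢ p3

Result: YES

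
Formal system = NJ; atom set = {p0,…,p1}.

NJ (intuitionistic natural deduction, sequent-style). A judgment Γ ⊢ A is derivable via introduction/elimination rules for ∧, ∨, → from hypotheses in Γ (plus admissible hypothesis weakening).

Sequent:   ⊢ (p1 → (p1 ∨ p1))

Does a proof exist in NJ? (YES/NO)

Derivation (root first):
[→I]  ⊢ (p1 → (p1 ∨ p1))
  [∨I₂] p1 ⊢ (p1 ∨ p1)
    [Ax] p1 ⊢ p1

Result: YES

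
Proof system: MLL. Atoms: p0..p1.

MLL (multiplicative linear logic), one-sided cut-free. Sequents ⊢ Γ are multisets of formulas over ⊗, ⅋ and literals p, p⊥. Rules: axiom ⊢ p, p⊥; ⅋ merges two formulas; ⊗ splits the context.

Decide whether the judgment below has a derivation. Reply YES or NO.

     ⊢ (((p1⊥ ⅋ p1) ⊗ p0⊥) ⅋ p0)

Proof tree:
[⅋]  ⊢ (((p1⊥ ⅋ p1) ⊗ p0⊥) ⅋ p0)
  [⊗]  ⊢ p0, ((p1⊥ ⅋ p1) ⊗ p0⊥)
    [⅋]  ⊢ (p1⊥ ⅋ p1)
      [Ax]  ⊢ p1, p1⊥
    [Ax]  ⊢ p0, p0⊥

Result: YES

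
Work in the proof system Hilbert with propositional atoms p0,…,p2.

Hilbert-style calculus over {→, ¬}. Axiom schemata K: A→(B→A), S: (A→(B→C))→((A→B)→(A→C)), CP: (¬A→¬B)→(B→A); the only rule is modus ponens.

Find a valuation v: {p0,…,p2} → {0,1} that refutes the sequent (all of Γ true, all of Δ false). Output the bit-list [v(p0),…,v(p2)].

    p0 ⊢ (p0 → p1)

Search for a countermodel by truth-table:
  v=000: Γ:[p0=F] Δ:[(p0 → p1)=T] refutes=False
  v=001: Γ:[p0=F] Δ:[(p0 → p1)=T] refutes=False
  v=010: Γ:[p0=F] Δ:[(p0 → p1)=T] refutes=False
  v=011: Γ:[p0=F] Δ:[(p0 → p1)=T] refutes=False
  v=100: Γ:[p0=T] Δ:[(p0 → p1)=F] refutes=True  ← countermodel

Result: [1, 0, 0]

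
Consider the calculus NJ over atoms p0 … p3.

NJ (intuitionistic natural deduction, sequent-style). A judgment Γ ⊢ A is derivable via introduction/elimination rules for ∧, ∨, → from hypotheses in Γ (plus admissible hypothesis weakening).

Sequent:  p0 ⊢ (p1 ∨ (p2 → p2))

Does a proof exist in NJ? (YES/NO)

Derivation trace:
[∨I₂] p0 ⊢ (p1 ∨ (p2 → p2))
  [Wk] p0 ⊢ (p2 → p2)
    [→I]  ⊢ (p2 → p2)
      [Ax] p2 ⊢ p2

Result: YES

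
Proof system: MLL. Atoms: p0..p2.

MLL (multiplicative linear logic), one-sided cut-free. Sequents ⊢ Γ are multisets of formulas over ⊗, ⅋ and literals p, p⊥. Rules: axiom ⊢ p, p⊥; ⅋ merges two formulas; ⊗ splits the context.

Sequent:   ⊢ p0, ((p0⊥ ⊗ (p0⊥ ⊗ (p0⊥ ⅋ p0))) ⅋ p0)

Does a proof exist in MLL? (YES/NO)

Derivation trace:
[⅋]  ⊢ p0, ((p0⊥ ⊗ (p0⊥ ⊗ (p0⊥ ⅋ p0))) ⅋ p0)
  [⊗]  ⊢ p0, p0, (p0⊥ ⊗ (p0⊥ ⊗ (p0⊥ ⅋ p0)))
    [Ax]  ⊢ p0, p0⊥
    [⊗]  ⊢ p0, (p0⊥ ⊗ (p0⊥ ⅋ p0))
      [Ax]  ⊢ p0, p0⊥
      [⅋]  ⊢ (p0⊥ ⅋ p0)
        [Ax]  ⊢ p0, p0⊥

Result: YES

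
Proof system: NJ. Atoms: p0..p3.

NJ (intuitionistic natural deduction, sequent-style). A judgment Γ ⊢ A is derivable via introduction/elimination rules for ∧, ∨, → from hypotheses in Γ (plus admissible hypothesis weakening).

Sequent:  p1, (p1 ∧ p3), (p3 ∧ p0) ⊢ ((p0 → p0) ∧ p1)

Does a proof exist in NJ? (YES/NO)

Derivation (root first):
[∧I] p1, (p1 ∧ p3), (p3 ∧ p0) ⊢ ((p0 → p0) ∧ p1)
  [Wk] (p3 ∧ p0), (p1 ∧ p3) ⊢ (p0 → p0)
    [→I] (p3 ∧ p0) ⊢ (p0 → p0)
      [Wk] p0, (p3 ∧ p0) ⊢ p0
        [Ax] p0 ⊢ p0
  [Ax] p1 ⊢ p1

Result: YES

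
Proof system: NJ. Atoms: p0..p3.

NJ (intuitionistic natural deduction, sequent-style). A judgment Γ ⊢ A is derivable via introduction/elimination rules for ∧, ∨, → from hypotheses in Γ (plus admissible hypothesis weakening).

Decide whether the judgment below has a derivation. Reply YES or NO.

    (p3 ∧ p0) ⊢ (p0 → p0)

Proof tree:
[Wk] (p3 ∧ p0) ⊢ (p0 → p0)
  [→I]  ⊢ (p0 → p0)
    [Ax] p0 ⊢ p0

Result: YES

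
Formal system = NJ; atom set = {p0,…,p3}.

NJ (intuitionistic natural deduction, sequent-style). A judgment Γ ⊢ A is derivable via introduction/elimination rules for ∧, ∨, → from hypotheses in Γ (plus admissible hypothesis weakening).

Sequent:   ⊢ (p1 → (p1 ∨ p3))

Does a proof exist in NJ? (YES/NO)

Proof tree:
[→I]  ⊢ (p1 → (p1 ∨ p3))
  [∨I₁] p1 ⊢ (p1 ∨ p3)
    [Ax] p1 ⊢ p1

Result: YES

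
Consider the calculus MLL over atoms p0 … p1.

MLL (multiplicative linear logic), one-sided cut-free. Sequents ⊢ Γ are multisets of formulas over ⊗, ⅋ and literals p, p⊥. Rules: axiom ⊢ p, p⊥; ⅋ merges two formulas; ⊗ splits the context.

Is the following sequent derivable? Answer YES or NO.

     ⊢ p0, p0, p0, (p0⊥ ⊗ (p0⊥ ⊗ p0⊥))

Derivation trace:
[⊗]  ⊢ p0, p0, p0, (p0⊥ ⊗ (p0⊥ ⊗ p0⊥))
  [Ax]  ⊢ p0, p0⊥
  [⊗]  ⊢ p0, p0, (p0⊥ ⊗ p0⊥)
    [Ax]  ⊢ p0, p0⊥
    [Ax]  ⊢ p0, p0⊥

Result: YES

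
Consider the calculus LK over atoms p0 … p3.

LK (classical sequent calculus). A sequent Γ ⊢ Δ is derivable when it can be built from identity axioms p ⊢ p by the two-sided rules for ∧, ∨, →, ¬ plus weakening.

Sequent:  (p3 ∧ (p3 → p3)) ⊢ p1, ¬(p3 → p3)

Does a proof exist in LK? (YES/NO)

Truth-table refutation:
  v=0000: Γ:[(p3 ∧ (p3 → p3))=F] Δ:[p1=F, ¬(p3 → p3)=F] refutes=False
  v=0001: Γ:[(p3 ∧ (p3 → p3))=T] Δ:[p1=F, ¬(p3 → p3)=F] refutes=True  ← countermodel

Result: NO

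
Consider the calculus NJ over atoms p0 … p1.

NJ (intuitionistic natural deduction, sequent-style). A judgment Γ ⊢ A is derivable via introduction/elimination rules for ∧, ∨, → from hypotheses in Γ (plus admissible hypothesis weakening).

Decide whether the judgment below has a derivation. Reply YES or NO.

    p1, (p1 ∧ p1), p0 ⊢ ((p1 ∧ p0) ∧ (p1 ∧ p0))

Derivation (root first):
[∧I] p1, (p1 ∧ p1), p0 ⊢ ((p1 ∧ p0) ∧ (p1 ∧ p0))
  [∧I] p1, p0 ⊢ (p1 ∧ p0)
    [Ax] p1 ⊢ p1
    [Ax] p0 ⊢ p0
  [Wk] p1, p0, (p1 ∧ p1) ⊢ (p1 ∧ p0)
    [∧I] p1, p0 ⊢ (p1 ∧ p0)
      [Ax] p1 ⊢ p1
      [Ax] p0 ⊢ p0

Result: YES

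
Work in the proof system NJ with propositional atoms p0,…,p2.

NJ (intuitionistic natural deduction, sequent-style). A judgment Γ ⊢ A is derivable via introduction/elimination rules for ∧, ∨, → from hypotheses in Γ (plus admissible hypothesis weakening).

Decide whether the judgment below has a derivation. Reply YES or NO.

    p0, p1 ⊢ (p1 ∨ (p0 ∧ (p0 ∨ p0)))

Derivation trace:
[∨I₂] p0, p1 ⊢ (p1 ∨ (p0 ∧ (p0 ∨ p0)))
  [Wk] p0, p1 ⊢ (p0 ∧ (p0 ∨ p0))
    [∧I] p0 ⊢ (p0 ∧ (p0 ∨ p0))
      [Ax] p0 ⊢ p0
      [∨I₁] p0 ⊢ (p0 ∨ p0)
        [Ax] p0 ⊢ p0

Result: YES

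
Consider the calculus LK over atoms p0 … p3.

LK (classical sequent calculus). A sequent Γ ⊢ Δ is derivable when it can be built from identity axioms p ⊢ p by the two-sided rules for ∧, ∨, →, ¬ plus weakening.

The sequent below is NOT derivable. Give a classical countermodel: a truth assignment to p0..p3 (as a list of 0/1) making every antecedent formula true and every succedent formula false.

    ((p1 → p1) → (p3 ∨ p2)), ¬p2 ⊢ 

Enumerate valuations to refute Γ ⊢ Δ:
  v=0000: Γ:[((p1 → p1) → (p3 ∨ p2))=F, ¬p2=T] Δ:[] refutes=False
  v=0001: Γ:[((p1 → p1) → (p3 ∨ p2))=T, ¬p2=T] Δ:[] refutes=True  ← countermodel

Result: [0, 0, 0, 1]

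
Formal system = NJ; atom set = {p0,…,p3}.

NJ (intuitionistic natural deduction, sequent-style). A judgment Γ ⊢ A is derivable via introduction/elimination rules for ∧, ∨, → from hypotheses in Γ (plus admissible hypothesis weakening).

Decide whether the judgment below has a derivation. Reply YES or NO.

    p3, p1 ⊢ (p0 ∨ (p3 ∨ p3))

Proof tree:
[∨I₂] p3, p1 ⊢ (p0 ∨ (p3 ∨ p3))
  [Wk] p3, p1 ⊢ (p3 ∨ p3)
    [∨I₁] p3 ⊢ (p3 ∨ p3)
      [Ax] p3 ⊢ p3

Result: YES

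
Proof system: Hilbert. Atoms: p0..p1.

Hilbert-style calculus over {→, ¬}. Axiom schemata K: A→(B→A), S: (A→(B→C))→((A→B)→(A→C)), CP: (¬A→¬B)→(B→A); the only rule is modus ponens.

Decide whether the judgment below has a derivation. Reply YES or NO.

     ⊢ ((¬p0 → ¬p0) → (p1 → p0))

Search for a countermodel by truth-table:
  v=00: Γ:[] Δ:[((¬p0 → ¬p0) → (p1 → p0))=T] refutes=False
  v=01: Γ:[] Δ:[((¬p0 → ¬p0) → (p1 → p0))=F] refutes=True  ← countermodel

Result: NO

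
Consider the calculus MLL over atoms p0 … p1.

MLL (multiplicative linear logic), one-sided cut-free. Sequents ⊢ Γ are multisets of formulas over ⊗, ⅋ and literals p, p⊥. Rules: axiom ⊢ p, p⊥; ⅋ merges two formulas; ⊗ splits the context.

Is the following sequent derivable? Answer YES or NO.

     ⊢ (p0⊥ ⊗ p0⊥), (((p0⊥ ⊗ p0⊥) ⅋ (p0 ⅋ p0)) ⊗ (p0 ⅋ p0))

Derivation trace:
[⊗]  ⊢ (p0⊥ ⊗ p0⊥), (((p0⊥ ⊗ p0⊥) ⅋ (p0 ⅋ p0)) ⊗ (p0 ⅋ p0))
  [⅋]  ⊢ ((p0⊥ ⊗ p0⊥) ⅋ (p0 ⅋ p0))
    [⅋]  ⊢ (p0⊥ ⊗ p0⊥), (p0 ⅋ p0)
      [⊗]  ⊢ p0, p0, (p0⊥ ⊗ p0⊥)
        [Ax]  ⊢ p0, p0⊥
        [Ax]  ⊢ p0, p0⊥
  [⅋]  ⊢ (p0⊥ ⊗ p0⊥), (p0 ⅋ p0)
    [⊗]  ⊢ p0, p0, (p0⊥ ⊗ p0⊥)
      [Ax]  ⊢ p0, p0⊥
      [Ax]  ⊢ p0, p0⊥

Result: YES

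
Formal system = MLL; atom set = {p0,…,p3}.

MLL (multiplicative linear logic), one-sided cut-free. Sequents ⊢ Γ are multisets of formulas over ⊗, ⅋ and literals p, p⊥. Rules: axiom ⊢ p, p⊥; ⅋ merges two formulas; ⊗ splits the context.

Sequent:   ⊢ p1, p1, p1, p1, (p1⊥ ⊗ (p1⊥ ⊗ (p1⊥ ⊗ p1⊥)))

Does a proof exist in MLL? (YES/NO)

Derivation (root first):
[⊗]  ⊢ p1, p1, p1, p1, (p1⊥ ⊗ (p1⊥ ⊗ (p1⊥ ⊗ p1⊥)))
  [Ax]  ⊢ p1, p1⊥
  [⊗]  ⊢ p1, p1, p1, (p1⊥ ⊗ (p1⊥ ⊗ p1⊥))
    [Ax]  ⊢ p1, p1⊥
    [⊗]  ⊢ p1, p1, (p1⊥ ⊗ p1⊥)
      [Ax]  ⊢ p1, p1⊥
      [Ax]  ⊢ p1, p1⊥

Result: YES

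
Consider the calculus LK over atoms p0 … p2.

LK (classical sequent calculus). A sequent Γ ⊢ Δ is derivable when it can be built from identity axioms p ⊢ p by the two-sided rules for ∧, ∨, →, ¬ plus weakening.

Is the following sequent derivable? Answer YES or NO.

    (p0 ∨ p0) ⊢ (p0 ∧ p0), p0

Proof tree:
[∨L] (p0 ∨ p0) ⊢ (p0 ∧ p0), p0
  [WR] p0 ⊢ (p0 ∧ p0), p0
    [∧R] p0 ⊢ (p0 ∧ p0)
      [Ax] p0 ⊢ p0
      [Ax] p0 ⊢ p0
  [∧R] p0 ⊢ (p0 ∧ p0)
    [Ax] p0 ⊢ p0
    [Ax] p0 ⊢ p0

Result: YES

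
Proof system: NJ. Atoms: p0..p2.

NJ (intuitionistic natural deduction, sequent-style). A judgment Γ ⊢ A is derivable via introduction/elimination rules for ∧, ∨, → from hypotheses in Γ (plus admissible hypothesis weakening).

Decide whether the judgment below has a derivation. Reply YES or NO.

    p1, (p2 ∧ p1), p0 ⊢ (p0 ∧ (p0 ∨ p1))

Proof tree:
[∧I] p1, (p2 ∧ p1), p0 ⊢ (p0 ∧ (p0 ∨ p1))
  [Ax] p0 ⊢ p0
  [Wk] p0, p1, (p2 ∧ p1) ⊢ (p0 ∨ p1)
    [Wk] p0, p1 ⊢ (p0 ∨ p1)
      [∨I₁] p0 ⊢ (p0 ∨ p1)
        [Ax] p0 ⊢ p0

Result: YES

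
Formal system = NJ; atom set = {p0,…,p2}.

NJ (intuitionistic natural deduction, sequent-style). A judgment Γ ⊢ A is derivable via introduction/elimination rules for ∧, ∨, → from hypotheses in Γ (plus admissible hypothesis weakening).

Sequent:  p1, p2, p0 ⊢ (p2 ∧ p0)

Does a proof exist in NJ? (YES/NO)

Proof tree:
[∧I] p1, p2, p0 ⊢ (p2 ∧ p0)
  [Wk] p2, p1 ⊢ p2
    [Ax] p2 ⊢ p2
  [Ax] p0 ⊢ p0

Result: YES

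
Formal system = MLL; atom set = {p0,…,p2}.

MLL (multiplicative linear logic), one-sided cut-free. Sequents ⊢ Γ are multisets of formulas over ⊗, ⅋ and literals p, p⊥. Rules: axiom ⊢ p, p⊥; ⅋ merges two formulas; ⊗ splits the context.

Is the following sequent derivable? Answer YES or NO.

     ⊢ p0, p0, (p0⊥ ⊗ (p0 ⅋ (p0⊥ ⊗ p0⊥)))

Derivation (root first):
[⊗]  ⊢ p0, p0, (p0⊥ ⊗ (p0 ⅋ (p0⊥ ⊗ p0⊥)))
  [Ax]  ⊢ p0, p0⊥
  [⅋]  ⊢ p0, (p0 ⅋ (p0⊥ ⊗ p0⊥))
    [⊗]  ⊢ p0, p0, (p0⊥ ⊗ p0⊥)
      [Ax]  ⊢ p0, p0⊥
      [Ax]  ⊢ p0, p0⊥

Result: YES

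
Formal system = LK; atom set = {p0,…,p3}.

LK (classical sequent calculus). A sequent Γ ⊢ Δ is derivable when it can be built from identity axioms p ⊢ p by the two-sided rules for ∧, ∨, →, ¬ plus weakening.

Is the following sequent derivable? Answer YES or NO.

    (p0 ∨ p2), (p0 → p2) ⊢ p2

Derivation (root first):
[→L] (p0 ∨ p2), (p0 → p2) ⊢ p2
  [∨L] (p0 ∨ p2) ⊢ p2, p0
    [Ax] p0 ⊢ p0
    [Ax] p2 ⊢ p2
  [Ax] p2 ⊢ p2

Result: YES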